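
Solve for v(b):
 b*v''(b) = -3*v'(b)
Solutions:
 v(b) = C1 + C2/b^2


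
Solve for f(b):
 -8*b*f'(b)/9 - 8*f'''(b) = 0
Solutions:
 f(b) = C1 + Integral(C2*airyai(-3^(1/3)*b/3) + C3*airybi(-3^(1/3)*b/3), b)


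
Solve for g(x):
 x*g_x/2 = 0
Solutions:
 g(x) = C1


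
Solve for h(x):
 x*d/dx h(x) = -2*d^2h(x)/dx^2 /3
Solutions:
 h(x) = C1 + C2*erf(sqrt(3)*x/2)


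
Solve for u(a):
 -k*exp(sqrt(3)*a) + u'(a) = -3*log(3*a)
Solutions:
 u(a) = C1 - 3*a*log(a) + 3*a*(1 - log(3)) + sqrt(3)*k*exp(sqrt(3)*a)/3


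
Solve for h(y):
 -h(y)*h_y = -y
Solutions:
 h(y) = -sqrt(C1 + y^2)
 h(y) = sqrt(C1 + y^2)


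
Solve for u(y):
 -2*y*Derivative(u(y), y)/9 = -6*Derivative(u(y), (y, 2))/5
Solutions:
 u(y) = C1 + C2*erfi(sqrt(30)*y/18)


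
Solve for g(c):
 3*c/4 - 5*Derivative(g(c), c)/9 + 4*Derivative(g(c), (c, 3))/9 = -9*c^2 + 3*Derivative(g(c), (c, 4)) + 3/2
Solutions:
 g(c) = C1 + C2*exp(c*(32*2^(1/3)/(81*sqrt(1472385) + 98287)^(1/3) + 16 + 2^(2/3)*(81*sqrt(1472385) + 98287)^(1/3))/324)*sin(2^(1/3)*sqrt(3)*c*(-2^(1/3)*(81*sqrt(1472385) + 98287)^(1/3) + 32/(81*sqrt(1472385) + 98287)^(1/3))/324) + C3*exp(c*(32*2^(1/3)/(81*sqrt(1472385) + 98287)^(1/3) + 16 + 2^(2/3)*(81*sqrt(1472385) + 98287)^(1/3))/324)*cos(2^(1/3)*sqrt(3)*c*(-2^(1/3)*(81*sqrt(1472385) + 98287)^(1/3) + 32/(81*sqrt(1472385) + 98287)^(1/3))/324) + C4*exp(c*(-2^(2/3)*(81*sqrt(1472385) + 98287)^(1/3) - 32*2^(1/3)/(81*sqrt(1472385) + 98287)^(1/3) + 8)/162) + 27*c^3/5 + 27*c^2/40 + 1161*c/50


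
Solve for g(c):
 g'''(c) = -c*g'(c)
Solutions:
 g(c) = C1 + Integral(C2*airyai(-c) + C3*airybi(-c), c)


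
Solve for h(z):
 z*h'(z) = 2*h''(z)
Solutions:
 h(z) = C1 + C2*erfi(z/2)


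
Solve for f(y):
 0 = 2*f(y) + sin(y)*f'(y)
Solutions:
 f(y) = C1*(cos(y) + 1)/(cos(y) - 1)


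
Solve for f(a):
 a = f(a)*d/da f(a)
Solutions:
 f(a) = -sqrt(C1 + a^2)
 f(a) = sqrt(C1 + a^2)


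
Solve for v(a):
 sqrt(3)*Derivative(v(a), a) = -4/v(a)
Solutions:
 v(a) = -sqrt(C1 - 24*sqrt(3)*a)/3
 v(a) = sqrt(C1 - 24*sqrt(3)*a)/3


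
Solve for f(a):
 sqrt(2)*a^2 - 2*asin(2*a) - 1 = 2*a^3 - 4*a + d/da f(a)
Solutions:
 f(a) = C1 - a^4/2 + sqrt(2)*a^3/3 + 2*a^2 - 2*a*asin(2*a) - a - sqrt(1 - 4*a^2)


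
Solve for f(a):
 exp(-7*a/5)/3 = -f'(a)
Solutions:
 f(a) = C1 + 5*exp(-7*a/5)/21


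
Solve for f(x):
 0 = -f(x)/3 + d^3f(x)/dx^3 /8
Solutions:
 f(x) = C3*exp(2*3^(2/3)*x/3) + (C1*sin(3^(1/6)*x) + C2*cos(3^(1/6)*x))*exp(-3^(2/3)*x/3)


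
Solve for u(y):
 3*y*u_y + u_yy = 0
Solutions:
 u(y) = C1 + C2*erf(sqrt(6)*y/2)


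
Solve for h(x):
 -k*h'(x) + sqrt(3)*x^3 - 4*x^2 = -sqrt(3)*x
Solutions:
 h(x) = C1 + sqrt(3)*x^4/(4*k) - 4*x^3/(3*k) + sqrt(3)*x^2/(2*k)


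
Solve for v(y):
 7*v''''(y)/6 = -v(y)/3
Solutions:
 v(y) = (C1*sin(14^(3/4)*y/14) + C2*cos(14^(3/4)*y/14))*exp(-14^(3/4)*y/14) + (C3*sin(14^(3/4)*y/14) + C4*cos(14^(3/4)*y/14))*exp(14^(3/4)*y/14)


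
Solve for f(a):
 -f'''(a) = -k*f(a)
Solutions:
 f(a) = C1*exp(a*k^(1/3)) + C2*exp(a*k^(1/3)*(-1 + sqrt(3)*I)/2) + C3*exp(-a*k^(1/3)*(1 + sqrt(3)*I)/2)


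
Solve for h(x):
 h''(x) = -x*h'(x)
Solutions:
 h(x) = C1 + C2*erf(sqrt(2)*x/2)


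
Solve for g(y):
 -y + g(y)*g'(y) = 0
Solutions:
 g(y) = -sqrt(C1 + y^2)
 g(y) = sqrt(C1 + y^2)


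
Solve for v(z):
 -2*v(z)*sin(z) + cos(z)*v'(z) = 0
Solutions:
 v(z) = C1/cos(z)^2


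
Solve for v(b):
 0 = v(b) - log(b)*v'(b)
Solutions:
 v(b) = C1*exp(li(b))


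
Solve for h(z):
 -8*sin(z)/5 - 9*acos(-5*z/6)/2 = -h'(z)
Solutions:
 h(z) = C1 + 9*z*acos(-5*z/6)/2 + 9*sqrt(36 - 25*z^2)/10 - 8*cos(z)/5


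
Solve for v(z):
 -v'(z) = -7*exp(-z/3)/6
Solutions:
 v(z) = C1 - 7*exp(-z/3)/2


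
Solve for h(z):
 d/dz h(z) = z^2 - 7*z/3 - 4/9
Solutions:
 h(z) = C1 + z^3/3 - 7*z^2/6 - 4*z/9


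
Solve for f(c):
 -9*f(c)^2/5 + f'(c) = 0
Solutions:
 f(c) = -5/(C1 + 9*c)


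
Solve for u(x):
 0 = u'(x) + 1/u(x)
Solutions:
 u(x) = -sqrt(C1 - 2*x)
 u(x) = sqrt(C1 - 2*x)


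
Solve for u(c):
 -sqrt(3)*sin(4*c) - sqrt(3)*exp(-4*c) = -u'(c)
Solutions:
 u(c) = C1 - sqrt(3)*cos(4*c)/4 - sqrt(3)*exp(-4*c)/4


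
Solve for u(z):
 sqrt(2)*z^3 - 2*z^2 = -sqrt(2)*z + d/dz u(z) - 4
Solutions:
 u(z) = C1 + sqrt(2)*z^4/4 - 2*z^3/3 + sqrt(2)*z^2/2 + 4*z


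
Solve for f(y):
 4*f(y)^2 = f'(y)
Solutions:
 f(y) = -1/(C1 + 4*y)


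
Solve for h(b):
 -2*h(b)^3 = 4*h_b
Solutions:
 h(b) = -sqrt(-1/(C1 - b))
 h(b) = sqrt(-1/(C1 - b))


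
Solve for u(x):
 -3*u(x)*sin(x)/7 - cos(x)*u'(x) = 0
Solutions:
 u(x) = C1*cos(x)^(3/7)


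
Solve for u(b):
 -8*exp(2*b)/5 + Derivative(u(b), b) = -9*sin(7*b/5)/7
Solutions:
 u(b) = C1 + 4*exp(2*b)/5 + 45*cos(7*b/5)/49


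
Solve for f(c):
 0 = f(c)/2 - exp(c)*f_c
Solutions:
 f(c) = C1*exp(-exp(-c)/2)


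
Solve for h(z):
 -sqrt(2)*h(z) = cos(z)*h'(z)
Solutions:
 h(z) = C1*(sin(z) - 1)^(sqrt(2)/2)/(sin(z) + 1)^(sqrt(2)/2)


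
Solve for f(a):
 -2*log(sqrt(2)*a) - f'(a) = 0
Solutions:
 f(a) = C1 - 2*a*log(a) - a*log(2) + 2*a


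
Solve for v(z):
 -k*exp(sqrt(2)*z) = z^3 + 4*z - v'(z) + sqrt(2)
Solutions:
 v(z) = C1 + sqrt(2)*k*exp(sqrt(2)*z)/2 + z^4/4 + 2*z^2 + sqrt(2)*z


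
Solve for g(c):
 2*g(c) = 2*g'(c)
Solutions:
 g(c) = C1*exp(c)


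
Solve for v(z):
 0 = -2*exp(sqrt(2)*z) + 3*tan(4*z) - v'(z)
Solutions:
 v(z) = C1 - sqrt(2)*exp(sqrt(2)*z) - 3*log(cos(4*z))/4


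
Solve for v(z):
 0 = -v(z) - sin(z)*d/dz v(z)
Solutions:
 v(z) = C1*sqrt(cos(z) + 1)/sqrt(cos(z) - 1)


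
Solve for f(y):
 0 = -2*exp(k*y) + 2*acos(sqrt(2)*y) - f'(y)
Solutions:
 f(y) = C1 + 2*y*acos(sqrt(2)*y) - sqrt(2)*sqrt(1 - 2*y^2) - 2*Piecewise((exp(k*y)/k, Ne(k, 0)), (y, True))


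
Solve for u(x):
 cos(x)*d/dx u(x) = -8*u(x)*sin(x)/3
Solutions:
 u(x) = C1*cos(x)^(8/3)


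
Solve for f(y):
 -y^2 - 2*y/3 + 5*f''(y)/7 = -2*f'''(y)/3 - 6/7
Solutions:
 f(y) = C1 + C2*y + C3*exp(-15*y/14) + 7*y^4/60 - 7*y^3/25 + 23*y^2/125


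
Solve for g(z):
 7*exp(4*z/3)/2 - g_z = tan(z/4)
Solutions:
 g(z) = C1 + 21*exp(4*z/3)/8 + 4*log(cos(z/4))


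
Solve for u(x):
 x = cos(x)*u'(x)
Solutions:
 u(x) = C1 + Integral(x/cos(x), x)


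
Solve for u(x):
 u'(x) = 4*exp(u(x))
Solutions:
 u(x) = log(-1/(C1 + 4*x))


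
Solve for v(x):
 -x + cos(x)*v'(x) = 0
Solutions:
 v(x) = C1 + Integral(x/cos(x), x)


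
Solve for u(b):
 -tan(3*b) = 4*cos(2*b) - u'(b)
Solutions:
 u(b) = C1 - log(cos(3*b))/3 + 2*sin(2*b)


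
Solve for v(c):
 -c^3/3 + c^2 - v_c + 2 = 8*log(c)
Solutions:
 v(c) = C1 - c^4/12 + c^3/3 - 8*c*log(c) + 10*c


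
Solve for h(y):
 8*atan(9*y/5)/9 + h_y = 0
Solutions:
 h(y) = C1 - 8*y*atan(9*y/5)/9 + 20*log(81*y^2 + 25)/81


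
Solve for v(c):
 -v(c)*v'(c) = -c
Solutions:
 v(c) = -sqrt(C1 + c^2)
 v(c) = sqrt(C1 + c^2)


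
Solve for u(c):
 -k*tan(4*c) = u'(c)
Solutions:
 u(c) = C1 + k*log(cos(4*c))/4


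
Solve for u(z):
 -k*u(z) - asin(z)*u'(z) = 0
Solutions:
 u(z) = C1*exp(-k*Integral(1/asin(z), z))


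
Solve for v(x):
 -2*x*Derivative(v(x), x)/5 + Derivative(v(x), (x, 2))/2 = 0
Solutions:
 v(x) = C1 + C2*erfi(sqrt(10)*x/5)


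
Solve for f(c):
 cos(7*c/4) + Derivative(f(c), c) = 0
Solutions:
 f(c) = C1 - 4*sin(7*c/4)/7


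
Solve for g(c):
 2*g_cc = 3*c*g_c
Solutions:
 g(c) = C1 + C2*erfi(sqrt(3)*c/2)


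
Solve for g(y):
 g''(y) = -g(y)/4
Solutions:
 g(y) = C1*sin(y/2) + C2*cos(y/2)


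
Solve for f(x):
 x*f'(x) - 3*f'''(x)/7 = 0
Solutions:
 f(x) = C1 + Integral(C2*airyai(3^(2/3)*7^(1/3)*x/3) + C3*airybi(3^(2/3)*7^(1/3)*x/3), x)


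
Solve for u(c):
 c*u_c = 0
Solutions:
 u(c) = C1


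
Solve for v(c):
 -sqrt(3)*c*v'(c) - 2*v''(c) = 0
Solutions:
 v(c) = C1 + C2*erf(3^(1/4)*c/2)


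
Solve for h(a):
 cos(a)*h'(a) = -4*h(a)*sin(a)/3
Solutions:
 h(a) = C1*cos(a)^(4/3)


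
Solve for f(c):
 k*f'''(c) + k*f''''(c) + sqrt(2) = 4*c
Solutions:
 f(c) = C1 + C2*c + C3*c^2 + C4*exp(-c) + c^4/(6*k) + c^3*(-4 - sqrt(2))/(6*k)


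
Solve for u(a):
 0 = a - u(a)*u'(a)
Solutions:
 u(a) = -sqrt(C1 + a^2)
 u(a) = sqrt(C1 + a^2)


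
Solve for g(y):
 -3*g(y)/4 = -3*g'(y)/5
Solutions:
 g(y) = C1*exp(5*y/4)


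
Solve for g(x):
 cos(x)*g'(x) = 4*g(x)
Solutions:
 g(x) = C1*(sin(x)^2 + 2*sin(x) + 1)/(sin(x)^2 - 2*sin(x) + 1)


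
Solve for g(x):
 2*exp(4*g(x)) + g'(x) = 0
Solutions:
 g(x) = log(-I*(1/(C1 + 8*x))^(1/4))
 g(x) = log(I*(1/(C1 + 8*x))^(1/4))
 g(x) = log(-(1/(C1 + 8*x))^(1/4))
 g(x) = log(1/(C1 + 8*x))/4


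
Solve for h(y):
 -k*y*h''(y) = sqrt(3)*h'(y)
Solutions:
 h(y) = C1 + y^(((re(k) - sqrt(3))*re(k) + im(k)^2)/(re(k)^2 + im(k)^2))*(C2*sin(sqrt(3)*log(y)*Abs(im(k))/(re(k)^2 + im(k)^2)) + C3*cos(sqrt(3)*log(y)*im(k)/(re(k)^2 + im(k)^2)))


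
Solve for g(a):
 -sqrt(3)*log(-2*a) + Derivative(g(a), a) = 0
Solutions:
 g(a) = C1 + sqrt(3)*a*log(-a) + sqrt(3)*a*(-1 + log(2))


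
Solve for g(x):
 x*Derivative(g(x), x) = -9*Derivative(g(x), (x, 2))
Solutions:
 g(x) = C1 + C2*erf(sqrt(2)*x/6)


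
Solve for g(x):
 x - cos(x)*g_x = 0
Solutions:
 g(x) = C1 + Integral(x/cos(x), x)


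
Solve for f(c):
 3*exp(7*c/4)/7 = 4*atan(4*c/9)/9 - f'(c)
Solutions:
 f(c) = C1 + 4*c*atan(4*c/9)/9 - 12*exp(7*c/4)/49 - log(16*c^2 + 81)/2


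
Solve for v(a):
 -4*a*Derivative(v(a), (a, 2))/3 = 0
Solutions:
 v(a) = C1 + C2*a


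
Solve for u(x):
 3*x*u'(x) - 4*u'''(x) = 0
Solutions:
 u(x) = C1 + Integral(C2*airyai(6^(1/3)*x/2) + C3*airybi(6^(1/3)*x/2), x)


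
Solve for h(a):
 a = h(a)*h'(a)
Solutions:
 h(a) = -sqrt(C1 + a^2)
 h(a) = sqrt(C1 + a^2)


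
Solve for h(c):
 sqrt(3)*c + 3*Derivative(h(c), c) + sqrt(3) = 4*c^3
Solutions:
 h(c) = C1 + c^4/3 - sqrt(3)*c^2/6 - sqrt(3)*c/3


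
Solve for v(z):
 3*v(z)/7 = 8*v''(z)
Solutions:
 v(z) = C1*exp(-sqrt(42)*z/28) + C2*exp(sqrt(42)*z/28)


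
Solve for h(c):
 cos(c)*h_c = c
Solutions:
 h(c) = C1 + Integral(c/cos(c), c)


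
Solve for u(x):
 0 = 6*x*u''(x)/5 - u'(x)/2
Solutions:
 u(x) = C1 + C2*x^(17/12)


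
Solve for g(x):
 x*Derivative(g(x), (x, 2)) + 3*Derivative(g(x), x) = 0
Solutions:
 g(x) = C1 + C2/x^2


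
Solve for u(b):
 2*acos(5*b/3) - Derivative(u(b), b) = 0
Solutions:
 u(b) = C1 + 2*b*acos(5*b/3) - 2*sqrt(9 - 25*b^2)/5


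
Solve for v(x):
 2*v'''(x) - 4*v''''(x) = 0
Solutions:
 v(x) = C1 + C2*x + C3*x^2 + C4*exp(x/2)


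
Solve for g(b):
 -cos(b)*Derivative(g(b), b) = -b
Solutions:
 g(b) = C1 + Integral(b/cos(b), b)


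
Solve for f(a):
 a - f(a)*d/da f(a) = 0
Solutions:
 f(a) = -sqrt(C1 + a^2)
 f(a) = sqrt(C1 + a^2)


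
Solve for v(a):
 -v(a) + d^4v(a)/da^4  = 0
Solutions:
 v(a) = C1*exp(-a) + C2*exp(a) + C3*sin(a) + C4*cos(a)


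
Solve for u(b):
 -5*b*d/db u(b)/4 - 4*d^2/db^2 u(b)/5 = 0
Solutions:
 u(b) = C1 + C2*erf(5*sqrt(2)*b/8)


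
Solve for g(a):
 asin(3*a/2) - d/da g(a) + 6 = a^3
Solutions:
 g(a) = C1 - a^4/4 + a*asin(3*a/2) + 6*a + sqrt(4 - 9*a^2)/3


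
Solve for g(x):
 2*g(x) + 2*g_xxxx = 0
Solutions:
 g(x) = (C1*sin(sqrt(2)*x/2) + C2*cos(sqrt(2)*x/2))*exp(-sqrt(2)*x/2) + (C3*sin(sqrt(2)*x/2) + C4*cos(sqrt(2)*x/2))*exp(sqrt(2)*x/2)


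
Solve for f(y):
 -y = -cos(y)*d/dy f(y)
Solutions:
 f(y) = C1 + Integral(y/cos(y), y)


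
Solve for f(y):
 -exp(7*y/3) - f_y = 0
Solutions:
 f(y) = C1 - 3*exp(7*y/3)/7


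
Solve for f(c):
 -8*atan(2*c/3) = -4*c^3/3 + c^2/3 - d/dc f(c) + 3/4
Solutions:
 f(c) = C1 - c^4/3 + c^3/9 + 8*c*atan(2*c/3) + 3*c/4 - 6*log(4*c^2 + 9)


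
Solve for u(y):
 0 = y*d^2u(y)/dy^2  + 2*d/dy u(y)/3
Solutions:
 u(y) = C1 + C2*y^(1/3)


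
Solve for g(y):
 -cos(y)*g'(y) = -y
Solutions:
 g(y) = C1 + Integral(y/cos(y), y)


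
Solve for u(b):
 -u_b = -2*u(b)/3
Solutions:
 u(b) = C1*exp(2*b/3)


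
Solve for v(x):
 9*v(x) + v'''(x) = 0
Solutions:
 v(x) = C3*exp(-3^(2/3)*x) + (C1*sin(3*3^(1/6)*x/2) + C2*cos(3*3^(1/6)*x/2))*exp(3^(2/3)*x/2)


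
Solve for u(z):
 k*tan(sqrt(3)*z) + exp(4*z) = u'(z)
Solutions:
 u(z) = C1 - sqrt(3)*k*log(cos(sqrt(3)*z))/3 + exp(4*z)/4


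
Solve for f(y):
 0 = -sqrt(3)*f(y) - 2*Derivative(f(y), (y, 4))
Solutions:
 f(y) = (C1*sin(2^(1/4)*3^(1/8)*y/2) + C2*cos(2^(1/4)*3^(1/8)*y/2))*exp(-2^(1/4)*3^(1/8)*y/2) + (C3*sin(2^(1/4)*3^(1/8)*y/2) + C4*cos(2^(1/4)*3^(1/8)*y/2))*exp(2^(1/4)*3^(1/8)*y/2)


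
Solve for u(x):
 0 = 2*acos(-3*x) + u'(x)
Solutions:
 u(x) = C1 - 2*x*acos(-3*x) - 2*sqrt(1 - 9*x^2)/3


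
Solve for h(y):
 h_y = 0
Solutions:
 h(y) = C1


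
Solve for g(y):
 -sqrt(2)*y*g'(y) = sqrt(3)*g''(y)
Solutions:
 g(y) = C1 + C2*erf(6^(3/4)*y/6)


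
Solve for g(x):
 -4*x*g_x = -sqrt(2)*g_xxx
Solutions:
 g(x) = C1 + Integral(C2*airyai(sqrt(2)*x) + C3*airybi(sqrt(2)*x), x)


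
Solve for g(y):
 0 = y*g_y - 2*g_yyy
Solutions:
 g(y) = C1 + Integral(C2*airyai(2^(2/3)*y/2) + C3*airybi(2^(2/3)*y/2), y)


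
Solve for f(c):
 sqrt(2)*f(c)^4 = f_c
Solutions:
 f(c) = (-1/(C1 + 3*sqrt(2)*c))^(1/3)
 f(c) = (-1/(C1 + sqrt(2)*c))^(1/3)*(-3^(2/3) - 3*3^(1/6)*I)/6
 f(c) = (-1/(C1 + sqrt(2)*c))^(1/3)*(-3^(2/3) + 3*3^(1/6)*I)/6


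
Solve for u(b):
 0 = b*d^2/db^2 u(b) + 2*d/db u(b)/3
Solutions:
 u(b) = C1 + C2*b^(1/3)


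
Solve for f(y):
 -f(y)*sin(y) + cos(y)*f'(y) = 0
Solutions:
 f(y) = C1/cos(y)


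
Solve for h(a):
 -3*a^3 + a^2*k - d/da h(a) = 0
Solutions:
 h(a) = C1 - 3*a^4/4 + a^3*k/3


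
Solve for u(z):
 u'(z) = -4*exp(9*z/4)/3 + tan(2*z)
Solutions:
 u(z) = C1 - 16*exp(9*z/4)/27 - log(cos(2*z))/2


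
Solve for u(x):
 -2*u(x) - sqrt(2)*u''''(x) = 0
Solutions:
 u(x) = (C1*sin(2^(5/8)*x/2) + C2*cos(2^(5/8)*x/2))*exp(-2^(5/8)*x/2) + (C3*sin(2^(5/8)*x/2) + C4*cos(2^(5/8)*x/2))*exp(2^(5/8)*x/2)


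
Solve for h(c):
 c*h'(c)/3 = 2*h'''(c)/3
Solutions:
 h(c) = C1 + Integral(C2*airyai(2^(2/3)*c/2) + C3*airybi(2^(2/3)*c/2), c)


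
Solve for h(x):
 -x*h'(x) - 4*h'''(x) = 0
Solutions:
 h(x) = C1 + Integral(C2*airyai(-2^(1/3)*x/2) + C3*airybi(-2^(1/3)*x/2), x)


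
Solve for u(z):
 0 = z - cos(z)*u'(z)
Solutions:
 u(z) = C1 + Integral(z/cos(z), z)


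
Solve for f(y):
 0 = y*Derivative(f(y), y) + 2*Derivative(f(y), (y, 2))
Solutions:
 f(y) = C1 + C2*erf(y/2)


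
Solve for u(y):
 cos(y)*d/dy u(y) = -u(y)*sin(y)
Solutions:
 u(y) = C1*cos(y)


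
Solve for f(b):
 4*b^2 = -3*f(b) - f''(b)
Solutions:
 f(b) = C1*sin(sqrt(3)*b) + C2*cos(sqrt(3)*b) - 4*b^2/3 + 8/9


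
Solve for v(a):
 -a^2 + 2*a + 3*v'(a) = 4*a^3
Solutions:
 v(a) = C1 + a^4/3 + a^3/9 - a^2/3


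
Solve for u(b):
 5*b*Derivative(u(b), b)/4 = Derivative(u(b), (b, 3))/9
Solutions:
 u(b) = C1 + Integral(C2*airyai(90^(1/3)*b/2) + C3*airybi(90^(1/3)*b/2), b)


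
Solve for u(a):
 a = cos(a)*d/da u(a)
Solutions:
 u(a) = C1 + Integral(a/cos(a), a)


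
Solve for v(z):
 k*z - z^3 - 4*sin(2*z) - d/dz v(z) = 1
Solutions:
 v(z) = C1 + k*z^2/2 - z^4/4 - z + 2*cos(2*z)


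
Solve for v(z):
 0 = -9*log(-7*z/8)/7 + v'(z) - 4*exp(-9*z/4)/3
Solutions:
 v(z) = C1 + 9*z*log(-z)/7 + 9*z*(-3*log(2) - 1 + log(7))/7 - 16*exp(-9*z/4)/27


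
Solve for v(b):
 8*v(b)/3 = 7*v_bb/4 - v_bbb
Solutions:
 v(b) = C1*exp(b*(49/(48*sqrt(1618) + 1961)^(1/3) + 14 + (48*sqrt(1618) + 1961)^(1/3))/24)*sin(sqrt(3)*b*(-(48*sqrt(1618) + 1961)^(1/3) + 49/(48*sqrt(1618) + 1961)^(1/3))/24) + C2*exp(b*(49/(48*sqrt(1618) + 1961)^(1/3) + 14 + (48*sqrt(1618) + 1961)^(1/3))/24)*cos(sqrt(3)*b*(-(48*sqrt(1618) + 1961)^(1/3) + 49/(48*sqrt(1618) + 1961)^(1/3))/24) + C3*exp(b*(-(48*sqrt(1618) + 1961)^(1/3) - 49/(48*sqrt(1618) + 1961)^(1/3) + 7)/12)


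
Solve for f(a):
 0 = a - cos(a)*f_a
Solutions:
 f(a) = C1 + Integral(a/cos(a), a)


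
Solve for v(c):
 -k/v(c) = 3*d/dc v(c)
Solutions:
 v(c) = -sqrt(C1 - 6*c*k)/3
 v(c) = sqrt(C1 - 6*c*k)/3


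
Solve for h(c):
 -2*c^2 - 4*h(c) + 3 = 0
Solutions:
 h(c) = 3/4 - c^2/2


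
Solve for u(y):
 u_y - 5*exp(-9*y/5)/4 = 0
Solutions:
 u(y) = C1 - 25*exp(-9*y/5)/36


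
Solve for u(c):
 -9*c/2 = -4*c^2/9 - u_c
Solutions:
 u(c) = C1 - 4*c^3/27 + 9*c^2/4


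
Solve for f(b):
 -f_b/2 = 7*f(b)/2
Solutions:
 f(b) = C1*exp(-7*b)


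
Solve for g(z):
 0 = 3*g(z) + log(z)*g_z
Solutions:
 g(z) = C1*exp(-3*li(z))


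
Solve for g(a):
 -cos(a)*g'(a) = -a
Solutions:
 g(a) = C1 + Integral(a/cos(a), a)


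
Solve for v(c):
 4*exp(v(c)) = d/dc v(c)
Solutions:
 v(c) = log(-1/(C1 + 4*c))


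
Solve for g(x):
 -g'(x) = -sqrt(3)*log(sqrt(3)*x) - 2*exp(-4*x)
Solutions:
 g(x) = C1 + sqrt(3)*x*log(x) + sqrt(3)*x*(-1 + log(3)/2) - exp(-4*x)/2


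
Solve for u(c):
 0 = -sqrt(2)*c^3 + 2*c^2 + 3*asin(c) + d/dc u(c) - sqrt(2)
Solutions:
 u(c) = C1 + sqrt(2)*c^4/4 - 2*c^3/3 - 3*c*asin(c) + sqrt(2)*c - 3*sqrt(1 - c^2)


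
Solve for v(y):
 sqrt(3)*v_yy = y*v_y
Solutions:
 v(y) = C1 + C2*erfi(sqrt(2)*3^(3/4)*y/6)


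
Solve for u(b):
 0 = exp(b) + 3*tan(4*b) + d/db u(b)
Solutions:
 u(b) = C1 - exp(b) + 3*log(cos(4*b))/4


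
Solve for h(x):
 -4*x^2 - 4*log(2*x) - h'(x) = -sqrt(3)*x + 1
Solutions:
 h(x) = C1 - 4*x^3/3 + sqrt(3)*x^2/2 - 4*x*log(x) - x*log(16) + 3*x


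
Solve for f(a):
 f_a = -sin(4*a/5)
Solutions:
 f(a) = C1 + 5*cos(4*a/5)/4


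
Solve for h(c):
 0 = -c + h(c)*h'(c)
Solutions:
 h(c) = -sqrt(C1 + c^2)
 h(c) = sqrt(C1 + c^2)


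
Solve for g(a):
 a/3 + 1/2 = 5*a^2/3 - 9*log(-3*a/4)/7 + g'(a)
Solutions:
 g(a) = C1 - 5*a^3/9 + a^2/6 + 9*a*log(-a)/7 + a*(-36*log(2) - 11 + 18*log(3))/14


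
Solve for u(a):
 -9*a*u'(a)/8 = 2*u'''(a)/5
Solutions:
 u(a) = C1 + Integral(C2*airyai(-2^(2/3)*45^(1/3)*a/4) + C3*airybi(-2^(2/3)*45^(1/3)*a/4), a)


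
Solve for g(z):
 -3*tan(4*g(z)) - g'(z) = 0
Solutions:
 g(z) = -asin(C1*exp(-12*z))/4 + pi/4
 g(z) = asin(C1*exp(-12*z))/4


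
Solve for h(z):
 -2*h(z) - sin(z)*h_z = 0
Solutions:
 h(z) = C1*(cos(z) + 1)/(cos(z) - 1)


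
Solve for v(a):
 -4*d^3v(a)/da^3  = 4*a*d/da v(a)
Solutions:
 v(a) = C1 + Integral(C2*airyai(-a) + C3*airybi(-a), a)


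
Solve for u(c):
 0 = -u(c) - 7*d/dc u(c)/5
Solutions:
 u(c) = C1*exp(-5*c/7)


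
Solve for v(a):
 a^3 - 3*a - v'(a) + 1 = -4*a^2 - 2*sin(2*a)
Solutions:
 v(a) = C1 + a^4/4 + 4*a^3/3 - 3*a^2/2 + a - cos(2*a)


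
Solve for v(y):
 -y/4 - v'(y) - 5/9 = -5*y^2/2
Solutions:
 v(y) = C1 + 5*y^3/6 - y^2/8 - 5*y/9


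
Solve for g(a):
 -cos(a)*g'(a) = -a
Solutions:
 g(a) = C1 + Integral(a/cos(a), a)


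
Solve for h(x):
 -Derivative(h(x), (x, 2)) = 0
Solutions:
 h(x) = C1 + C2*x


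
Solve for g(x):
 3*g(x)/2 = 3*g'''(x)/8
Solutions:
 g(x) = C3*exp(2^(2/3)*x) + (C1*sin(2^(2/3)*sqrt(3)*x/2) + C2*cos(2^(2/3)*sqrt(3)*x/2))*exp(-2^(2/3)*x/2)


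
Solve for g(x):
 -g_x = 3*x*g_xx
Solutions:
 g(x) = C1 + C2*x^(2/3)


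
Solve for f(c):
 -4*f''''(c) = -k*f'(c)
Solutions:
 f(c) = C1 + C2*exp(2^(1/3)*c*k^(1/3)/2) + C3*exp(2^(1/3)*c*k^(1/3)*(-1 + sqrt(3)*I)/4) + C4*exp(-2^(1/3)*c*k^(1/3)*(1 + sqrt(3)*I)/4)


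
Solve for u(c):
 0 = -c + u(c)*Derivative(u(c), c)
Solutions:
 u(c) = -sqrt(C1 + c^2)
 u(c) = sqrt(C1 + c^2)


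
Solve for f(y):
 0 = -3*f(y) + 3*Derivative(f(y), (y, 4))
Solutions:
 f(y) = C1*exp(-y) + C2*exp(y) + C3*sin(y) + C4*cos(y)


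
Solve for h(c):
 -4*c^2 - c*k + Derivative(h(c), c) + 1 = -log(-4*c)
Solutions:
 h(c) = C1 + 4*c^3/3 + c^2*k/2 - c*log(-c) - 2*c*log(2)


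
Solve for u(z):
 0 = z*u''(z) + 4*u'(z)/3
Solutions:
 u(z) = C1 + C2/z^(1/3)


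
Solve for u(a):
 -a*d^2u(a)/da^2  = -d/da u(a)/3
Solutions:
 u(a) = C1 + C2*a^(4/3)


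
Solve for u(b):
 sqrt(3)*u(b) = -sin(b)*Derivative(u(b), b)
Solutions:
 u(b) = C1*(cos(b) + 1)^(sqrt(3)/2)/(cos(b) - 1)^(sqrt(3)/2)


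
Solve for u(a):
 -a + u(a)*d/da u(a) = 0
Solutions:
 u(a) = -sqrt(C1 + a^2)
 u(a) = sqrt(C1 + a^2)


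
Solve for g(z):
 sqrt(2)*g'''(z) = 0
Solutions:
 g(z) = C1 + C2*z + C3*z^2


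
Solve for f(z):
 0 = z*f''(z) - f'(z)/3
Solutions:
 f(z) = C1 + C2*z^(4/3)


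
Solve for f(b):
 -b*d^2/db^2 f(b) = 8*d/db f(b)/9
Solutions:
 f(b) = C1 + C2*b^(1/9)


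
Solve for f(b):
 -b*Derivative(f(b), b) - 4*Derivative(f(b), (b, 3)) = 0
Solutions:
 f(b) = C1 + Integral(C2*airyai(-2^(1/3)*b/2) + C3*airybi(-2^(1/3)*b/2), b)


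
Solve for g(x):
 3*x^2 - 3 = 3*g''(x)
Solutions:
 g(x) = C1 + C2*x + x^4/12 - x^2/2


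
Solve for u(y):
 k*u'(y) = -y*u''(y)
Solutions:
 u(y) = C1 + y^(1 - re(k))*(C2*sin(log(y)*Abs(im(k))) + C3*cos(log(y)*im(k)))


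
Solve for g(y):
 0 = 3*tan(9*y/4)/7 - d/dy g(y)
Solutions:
 g(y) = C1 - 4*log(cos(9*y/4))/21


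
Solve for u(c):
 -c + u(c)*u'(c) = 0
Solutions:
 u(c) = -sqrt(C1 + c^2)
 u(c) = sqrt(C1 + c^2)


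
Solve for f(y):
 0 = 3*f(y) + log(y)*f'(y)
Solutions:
 f(y) = C1*exp(-3*li(y))


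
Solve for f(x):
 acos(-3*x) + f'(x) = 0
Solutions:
 f(x) = C1 - x*acos(-3*x) - sqrt(1 - 9*x^2)/3


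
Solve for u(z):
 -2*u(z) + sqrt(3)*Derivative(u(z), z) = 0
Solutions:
 u(z) = C1*exp(2*sqrt(3)*z/3)


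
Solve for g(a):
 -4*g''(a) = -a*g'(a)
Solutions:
 g(a) = C1 + C2*erfi(sqrt(2)*a/4)


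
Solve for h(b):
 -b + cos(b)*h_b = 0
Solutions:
 h(b) = C1 + Integral(b/cos(b), b)


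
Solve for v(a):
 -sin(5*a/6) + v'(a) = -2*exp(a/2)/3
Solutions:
 v(a) = C1 - 4*exp(a/2)/3 - 6*cos(5*a/6)/5


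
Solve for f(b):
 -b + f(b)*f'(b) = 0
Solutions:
 f(b) = -sqrt(C1 + b^2)
 f(b) = sqrt(C1 + b^2)


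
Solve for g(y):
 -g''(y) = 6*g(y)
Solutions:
 g(y) = C1*sin(sqrt(6)*y) + C2*cos(sqrt(6)*y)


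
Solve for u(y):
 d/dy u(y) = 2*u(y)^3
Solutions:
 u(y) = -sqrt(2)*sqrt(-1/(C1 + 2*y))/2
 u(y) = sqrt(2)*sqrt(-1/(C1 + 2*y))/2


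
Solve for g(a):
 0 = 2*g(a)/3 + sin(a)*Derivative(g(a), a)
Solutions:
 g(a) = C1*(cos(a) + 1)^(1/3)/(cos(a) - 1)^(1/3)


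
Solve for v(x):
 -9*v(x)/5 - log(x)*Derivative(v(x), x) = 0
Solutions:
 v(x) = C1*exp(-9*li(x)/5)


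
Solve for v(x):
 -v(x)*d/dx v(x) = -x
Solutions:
 v(x) = -sqrt(C1 + x^2)
 v(x) = sqrt(C1 + x^2)


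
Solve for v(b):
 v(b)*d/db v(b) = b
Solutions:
 v(b) = -sqrt(C1 + b^2)
 v(b) = sqrt(C1 + b^2)


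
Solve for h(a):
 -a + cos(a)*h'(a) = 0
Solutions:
 h(a) = C1 + Integral(a/cos(a), a)


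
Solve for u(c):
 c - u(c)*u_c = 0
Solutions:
 u(c) = -sqrt(C1 + c^2)
 u(c) = sqrt(C1 + c^2)


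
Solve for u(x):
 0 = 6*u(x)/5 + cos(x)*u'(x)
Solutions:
 u(x) = C1*(sin(x) - 1)^(3/5)/(sin(x) + 1)^(3/5)


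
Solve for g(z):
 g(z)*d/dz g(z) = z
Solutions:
 g(z) = -sqrt(C1 + z^2)
 g(z) = sqrt(C1 + z^2)


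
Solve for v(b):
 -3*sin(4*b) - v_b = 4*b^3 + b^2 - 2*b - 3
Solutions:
 v(b) = C1 - b^4 - b^3/3 + b^2 + 3*b + 3*cos(4*b)/4


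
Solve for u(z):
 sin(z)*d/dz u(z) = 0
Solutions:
 u(z) = C1


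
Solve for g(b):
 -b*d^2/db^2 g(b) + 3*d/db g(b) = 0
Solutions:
 g(b) = C1 + C2*b^4


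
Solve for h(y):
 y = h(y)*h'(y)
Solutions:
 h(y) = -sqrt(C1 + y^2)
 h(y) = sqrt(C1 + y^2)


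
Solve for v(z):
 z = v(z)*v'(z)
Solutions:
 v(z) = -sqrt(C1 + z^2)
 v(z) = sqrt(C1 + z^2)


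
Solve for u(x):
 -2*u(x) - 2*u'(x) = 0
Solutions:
 u(x) = C1*exp(-x)


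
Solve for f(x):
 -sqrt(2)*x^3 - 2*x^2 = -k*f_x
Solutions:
 f(x) = C1 + sqrt(2)*x^4/(4*k) + 2*x^3/(3*k)


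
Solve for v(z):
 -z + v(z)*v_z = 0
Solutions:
 v(z) = -sqrt(C1 + z^2)
 v(z) = sqrt(C1 + z^2)


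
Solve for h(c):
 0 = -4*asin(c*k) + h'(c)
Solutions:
 h(c) = C1 + 4*Piecewise((c*asin(c*k) + sqrt(-c^2*k^2 + 1)/k, Ne(k, 0)), (0, True))


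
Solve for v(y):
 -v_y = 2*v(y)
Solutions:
 v(y) = C1*exp(-2*y)


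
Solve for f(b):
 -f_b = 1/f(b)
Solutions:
 f(b) = -sqrt(C1 - 2*b)
 f(b) = sqrt(C1 - 2*b)


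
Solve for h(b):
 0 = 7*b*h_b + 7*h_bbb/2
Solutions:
 h(b) = C1 + Integral(C2*airyai(-2^(1/3)*b) + C3*airybi(-2^(1/3)*b), b)


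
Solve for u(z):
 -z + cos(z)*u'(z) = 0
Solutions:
 u(z) = C1 + Integral(z/cos(z), z)


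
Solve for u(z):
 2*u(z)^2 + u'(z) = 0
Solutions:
 u(z) = 1/(C1 + 2*z)


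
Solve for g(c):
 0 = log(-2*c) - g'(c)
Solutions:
 g(c) = C1 + c*log(-c) + c*(-1 + log(2))


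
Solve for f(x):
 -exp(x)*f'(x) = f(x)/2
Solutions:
 f(x) = C1*exp(exp(-x)/2)


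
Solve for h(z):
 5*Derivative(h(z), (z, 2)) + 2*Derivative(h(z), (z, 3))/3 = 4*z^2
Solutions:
 h(z) = C1 + C2*z + C3*exp(-15*z/2) + z^4/15 - 8*z^3/225 + 16*z^2/1125


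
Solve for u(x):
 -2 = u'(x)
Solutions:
 u(x) = C1 - 2*x


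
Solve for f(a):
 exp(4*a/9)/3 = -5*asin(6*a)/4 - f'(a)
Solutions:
 f(a) = C1 - 5*a*asin(6*a)/4 - 5*sqrt(1 - 36*a^2)/24 - 3*exp(4*a/9)/4


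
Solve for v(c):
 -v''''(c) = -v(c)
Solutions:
 v(c) = C1*exp(-c) + C2*exp(c) + C3*sin(c) + C4*cos(c)


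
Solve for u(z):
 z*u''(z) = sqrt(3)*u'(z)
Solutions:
 u(z) = C1 + C2*z^(1 + sqrt(3))


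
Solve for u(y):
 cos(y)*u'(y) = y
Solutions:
 u(y) = C1 + Integral(y/cos(y), y)


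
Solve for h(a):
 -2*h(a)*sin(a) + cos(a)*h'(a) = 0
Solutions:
 h(a) = C1/cos(a)^2


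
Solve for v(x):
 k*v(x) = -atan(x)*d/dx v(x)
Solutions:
 v(x) = C1*exp(-k*Integral(1/atan(x), x))


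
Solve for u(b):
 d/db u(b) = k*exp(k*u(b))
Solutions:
 u(b) = Piecewise((log(-1/(C1*k + b*k^2))/k, Ne(k, 0)), (nan, True))
 u(b) = Piecewise((C1 + b*k, Eq(k, 0)), (nan, True))


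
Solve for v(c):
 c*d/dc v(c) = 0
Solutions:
 v(c) = C1


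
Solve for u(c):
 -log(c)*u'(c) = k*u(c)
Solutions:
 u(c) = C1*exp(-k*li(c))


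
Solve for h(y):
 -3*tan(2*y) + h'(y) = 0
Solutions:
 h(y) = C1 - 3*log(cos(2*y))/2


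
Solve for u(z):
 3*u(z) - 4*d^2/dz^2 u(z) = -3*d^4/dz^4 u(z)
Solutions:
 u(z) = (C1*sin(z*sin(atan(sqrt(5)/2)/2)) + C2*cos(z*sin(atan(sqrt(5)/2)/2)))*exp(-z*cos(atan(sqrt(5)/2)/2)) + (C3*sin(z*sin(atan(sqrt(5)/2)/2)) + C4*cos(z*sin(atan(sqrt(5)/2)/2)))*exp(z*cos(atan(sqrt(5)/2)/2))


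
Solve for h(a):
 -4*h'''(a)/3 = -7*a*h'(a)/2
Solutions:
 h(a) = C1 + Integral(C2*airyai(21^(1/3)*a/2) + C3*airybi(21^(1/3)*a/2), a)


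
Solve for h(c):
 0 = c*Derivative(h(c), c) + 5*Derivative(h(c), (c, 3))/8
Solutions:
 h(c) = C1 + Integral(C2*airyai(-2*5^(2/3)*c/5) + C3*airybi(-2*5^(2/3)*c/5), c)


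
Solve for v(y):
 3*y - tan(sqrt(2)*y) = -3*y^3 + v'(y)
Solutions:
 v(y) = C1 + 3*y^4/4 + 3*y^2/2 + sqrt(2)*log(cos(sqrt(2)*y))/2


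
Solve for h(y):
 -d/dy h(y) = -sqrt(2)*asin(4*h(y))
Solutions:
 Integral(1/asin(4*_y), (_y, h(y))) = C1 + sqrt(2)*y


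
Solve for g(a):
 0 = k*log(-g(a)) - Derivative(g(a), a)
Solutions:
 -li(-g(a)) = C1 + a*k


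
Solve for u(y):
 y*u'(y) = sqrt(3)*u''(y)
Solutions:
 u(y) = C1 + C2*erfi(sqrt(2)*3^(3/4)*y/6)


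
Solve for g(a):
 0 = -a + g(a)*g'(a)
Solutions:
 g(a) = -sqrt(C1 + a^2)
 g(a) = sqrt(C1 + a^2)


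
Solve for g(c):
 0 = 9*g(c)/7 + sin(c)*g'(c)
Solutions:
 g(c) = C1*(cos(c) + 1)^(9/14)/(cos(c) - 1)^(9/14)


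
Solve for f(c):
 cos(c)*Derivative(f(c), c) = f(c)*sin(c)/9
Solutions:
 f(c) = C1/cos(c)^(1/9)


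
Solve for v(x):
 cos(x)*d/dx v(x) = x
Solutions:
 v(x) = C1 + Integral(x/cos(x), x)


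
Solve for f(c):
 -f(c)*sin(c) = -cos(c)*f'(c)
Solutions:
 f(c) = C1/cos(c)


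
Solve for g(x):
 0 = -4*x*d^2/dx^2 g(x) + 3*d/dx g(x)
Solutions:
 g(x) = C1 + C2*x^(7/4)


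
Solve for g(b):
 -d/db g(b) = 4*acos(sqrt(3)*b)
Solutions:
 g(b) = C1 - 4*b*acos(sqrt(3)*b) + 4*sqrt(3)*sqrt(1 - 3*b^2)/3


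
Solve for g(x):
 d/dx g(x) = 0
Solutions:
 g(x) = C1


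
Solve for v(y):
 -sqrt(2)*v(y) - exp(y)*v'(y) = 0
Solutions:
 v(y) = C1*exp(sqrt(2)*exp(-y))


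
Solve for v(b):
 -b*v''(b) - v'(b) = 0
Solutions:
 v(b) = C1 + C2*log(b)


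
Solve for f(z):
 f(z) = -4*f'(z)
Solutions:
 f(z) = C1*exp(-z/4)


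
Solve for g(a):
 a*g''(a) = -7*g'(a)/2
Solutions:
 g(a) = C1 + C2/a^(5/2)


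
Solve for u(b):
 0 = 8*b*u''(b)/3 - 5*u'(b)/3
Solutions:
 u(b) = C1 + C2*b^(13/8)


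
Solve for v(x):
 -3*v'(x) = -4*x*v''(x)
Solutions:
 v(x) = C1 + C2*x^(7/4)


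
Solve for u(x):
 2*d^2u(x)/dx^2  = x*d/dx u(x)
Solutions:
 u(x) = C1 + C2*erfi(x/2)


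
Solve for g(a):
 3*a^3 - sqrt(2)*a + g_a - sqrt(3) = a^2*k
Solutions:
 g(a) = C1 - 3*a^4/4 + a^3*k/3 + sqrt(2)*a^2/2 + sqrt(3)*a


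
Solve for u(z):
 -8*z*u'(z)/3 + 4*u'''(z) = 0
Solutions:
 u(z) = C1 + Integral(C2*airyai(2^(1/3)*3^(2/3)*z/3) + C3*airybi(2^(1/3)*3^(2/3)*z/3), z)


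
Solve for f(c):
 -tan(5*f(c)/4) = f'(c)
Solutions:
 f(c) = -4*asin(C1*exp(-5*c/4))/5 + 4*pi/5
 f(c) = 4*asin(C1*exp(-5*c/4))/5


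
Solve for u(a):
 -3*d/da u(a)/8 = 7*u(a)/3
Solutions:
 u(a) = C1*exp(-56*a/9)


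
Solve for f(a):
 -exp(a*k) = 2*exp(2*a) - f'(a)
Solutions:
 f(a) = C1 + exp(2*a) + exp(a*k)/k


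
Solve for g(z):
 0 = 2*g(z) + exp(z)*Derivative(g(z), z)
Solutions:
 g(z) = C1*exp(2*exp(-z))


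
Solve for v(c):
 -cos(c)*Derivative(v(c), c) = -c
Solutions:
 v(c) = C1 + Integral(c/cos(c), c)


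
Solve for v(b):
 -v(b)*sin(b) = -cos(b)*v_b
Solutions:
 v(b) = C1/cos(b)


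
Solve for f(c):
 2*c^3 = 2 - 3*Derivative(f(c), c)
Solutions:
 f(c) = C1 - c^4/6 + 2*c/3


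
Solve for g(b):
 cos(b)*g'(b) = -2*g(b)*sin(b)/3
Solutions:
 g(b) = C1*cos(b)^(2/3)


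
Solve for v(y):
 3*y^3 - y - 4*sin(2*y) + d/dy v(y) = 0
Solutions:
 v(y) = C1 - 3*y^4/4 + y^2/2 - 2*cos(2*y)


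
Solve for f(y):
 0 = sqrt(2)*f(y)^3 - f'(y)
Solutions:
 f(y) = -sqrt(2)*sqrt(-1/(C1 + sqrt(2)*y))/2
 f(y) = sqrt(2)*sqrt(-1/(C1 + sqrt(2)*y))/2


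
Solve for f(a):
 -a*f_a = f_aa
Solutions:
 f(a) = C1 + C2*erf(sqrt(2)*a/2)


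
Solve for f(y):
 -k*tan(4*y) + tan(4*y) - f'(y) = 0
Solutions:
 f(y) = C1 - (1 - k)*log(cos(4*y))/4


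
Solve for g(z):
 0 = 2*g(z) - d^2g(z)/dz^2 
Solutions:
 g(z) = C1*exp(-sqrt(2)*z) + C2*exp(sqrt(2)*z)


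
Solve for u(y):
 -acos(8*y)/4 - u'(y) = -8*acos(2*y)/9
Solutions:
 u(y) = C1 + 8*y*acos(2*y)/9 - y*acos(8*y)/4 + sqrt(1 - 64*y^2)/32 - 4*sqrt(1 - 4*y^2)/9


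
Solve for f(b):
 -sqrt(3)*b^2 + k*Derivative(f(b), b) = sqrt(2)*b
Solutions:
 f(b) = C1 + sqrt(3)*b^3/(3*k) + sqrt(2)*b^2/(2*k)


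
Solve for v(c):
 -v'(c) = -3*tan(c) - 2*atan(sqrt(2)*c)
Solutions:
 v(c) = C1 + 2*c*atan(sqrt(2)*c) - sqrt(2)*log(2*c^2 + 1)/2 - 3*log(cos(c))


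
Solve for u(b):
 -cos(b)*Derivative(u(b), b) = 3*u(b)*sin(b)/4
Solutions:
 u(b) = C1*cos(b)^(3/4)


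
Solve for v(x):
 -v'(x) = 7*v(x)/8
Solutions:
 v(x) = C1*exp(-7*x/8)


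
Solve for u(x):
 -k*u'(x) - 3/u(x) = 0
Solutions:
 u(x) = -sqrt(C1 - 6*x/k)
 u(x) = sqrt(C1 - 6*x/k)


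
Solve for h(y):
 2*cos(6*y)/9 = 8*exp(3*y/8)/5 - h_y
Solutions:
 h(y) = C1 + 64*exp(3*y/8)/15 - sin(6*y)/27


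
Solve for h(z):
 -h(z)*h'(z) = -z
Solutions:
 h(z) = -sqrt(C1 + z^2)
 h(z) = sqrt(C1 + z^2)


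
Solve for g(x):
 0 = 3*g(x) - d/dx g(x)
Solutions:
 g(x) = C1*exp(3*x)


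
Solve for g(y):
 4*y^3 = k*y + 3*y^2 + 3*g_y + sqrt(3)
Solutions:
 g(y) = C1 - k*y^2/6 + y^4/3 - y^3/3 - sqrt(3)*y/3


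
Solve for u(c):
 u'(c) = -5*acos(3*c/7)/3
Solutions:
 u(c) = C1 - 5*c*acos(3*c/7)/3 + 5*sqrt(49 - 9*c^2)/9


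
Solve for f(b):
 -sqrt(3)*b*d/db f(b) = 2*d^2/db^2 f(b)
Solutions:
 f(b) = C1 + C2*erf(3^(1/4)*b/2)


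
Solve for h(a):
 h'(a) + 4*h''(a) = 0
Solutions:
 h(a) = C1 + C2*exp(-a/4)


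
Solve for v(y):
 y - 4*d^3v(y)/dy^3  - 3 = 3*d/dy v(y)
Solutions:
 v(y) = C1 + C2*sin(sqrt(3)*y/2) + C3*cos(sqrt(3)*y/2) + y^2/6 - y


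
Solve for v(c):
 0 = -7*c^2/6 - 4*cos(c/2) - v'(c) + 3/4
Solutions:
 v(c) = C1 - 7*c^3/18 + 3*c/4 - 8*sin(c/2)


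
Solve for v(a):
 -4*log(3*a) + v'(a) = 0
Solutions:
 v(a) = C1 + 4*a*log(a) - 4*a + a*log(81)


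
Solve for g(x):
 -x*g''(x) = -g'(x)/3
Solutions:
 g(x) = C1 + C2*x^(4/3)


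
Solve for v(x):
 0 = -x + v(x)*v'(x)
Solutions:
 v(x) = -sqrt(C1 + x^2)
 v(x) = sqrt(C1 + x^2)


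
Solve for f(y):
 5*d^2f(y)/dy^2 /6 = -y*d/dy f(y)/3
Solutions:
 f(y) = C1 + C2*erf(sqrt(5)*y/5)


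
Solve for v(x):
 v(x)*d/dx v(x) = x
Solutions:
 v(x) = -sqrt(C1 + x^2)
 v(x) = sqrt(C1 + x^2)


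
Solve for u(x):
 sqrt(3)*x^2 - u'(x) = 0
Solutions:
 u(x) = C1 + sqrt(3)*x^3/3


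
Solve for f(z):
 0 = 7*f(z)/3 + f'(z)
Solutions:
 f(z) = C1*exp(-7*z/3)


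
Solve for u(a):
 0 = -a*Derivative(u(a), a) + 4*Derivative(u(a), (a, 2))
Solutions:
 u(a) = C1 + C2*erfi(sqrt(2)*a/4)


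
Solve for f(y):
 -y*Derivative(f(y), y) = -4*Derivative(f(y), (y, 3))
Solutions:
 f(y) = C1 + Integral(C2*airyai(2^(1/3)*y/2) + C3*airybi(2^(1/3)*y/2), y)


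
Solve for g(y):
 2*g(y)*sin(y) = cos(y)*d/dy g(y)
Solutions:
 g(y) = C1/cos(y)^2


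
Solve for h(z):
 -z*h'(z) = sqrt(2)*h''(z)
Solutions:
 h(z) = C1 + C2*erf(2^(1/4)*z/2)


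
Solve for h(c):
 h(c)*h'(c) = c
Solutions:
 h(c) = -sqrt(C1 + c^2)
 h(c) = sqrt(C1 + c^2)


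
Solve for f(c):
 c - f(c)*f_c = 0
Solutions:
 f(c) = -sqrt(C1 + c^2)
 f(c) = sqrt(C1 + c^2)


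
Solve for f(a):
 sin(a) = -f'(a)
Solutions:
 f(a) = C1 + cos(a)


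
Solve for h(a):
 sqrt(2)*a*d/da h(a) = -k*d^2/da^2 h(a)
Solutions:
 h(a) = C1 + C2*sqrt(k)*erf(2^(3/4)*a*sqrt(1/k)/2)


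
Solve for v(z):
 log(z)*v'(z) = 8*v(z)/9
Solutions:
 v(z) = C1*exp(8*li(z)/9)


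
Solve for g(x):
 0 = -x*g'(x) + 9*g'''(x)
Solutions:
 g(x) = C1 + Integral(C2*airyai(3^(1/3)*x/3) + C3*airybi(3^(1/3)*x/3), x)


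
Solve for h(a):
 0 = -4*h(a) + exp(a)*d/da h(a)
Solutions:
 h(a) = C1*exp(-4*exp(-a))


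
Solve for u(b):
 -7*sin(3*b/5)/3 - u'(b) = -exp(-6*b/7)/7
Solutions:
 u(b) = C1 + 35*cos(3*b/5)/9 - exp(-6*b/7)/6


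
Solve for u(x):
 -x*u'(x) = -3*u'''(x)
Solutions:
 u(x) = C1 + Integral(C2*airyai(3^(2/3)*x/3) + C3*airybi(3^(2/3)*x/3), x)


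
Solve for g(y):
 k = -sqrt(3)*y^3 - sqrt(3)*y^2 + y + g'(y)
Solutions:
 g(y) = C1 + k*y + sqrt(3)*y^4/4 + sqrt(3)*y^3/3 - y^2/2


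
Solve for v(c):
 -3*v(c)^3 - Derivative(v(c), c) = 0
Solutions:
 v(c) = -sqrt(2)*sqrt(-1/(C1 - 3*c))/2
 v(c) = sqrt(2)*sqrt(-1/(C1 - 3*c))/2


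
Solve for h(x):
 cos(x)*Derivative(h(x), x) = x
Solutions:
 h(x) = C1 + Integral(x/cos(x), x)


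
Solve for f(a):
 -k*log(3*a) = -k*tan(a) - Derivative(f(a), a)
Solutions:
 f(a) = C1 + k*(a*log(a) - a + a*log(3) - log(tan(a)^2 + 1)/2)


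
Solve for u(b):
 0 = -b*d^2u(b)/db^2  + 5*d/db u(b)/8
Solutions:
 u(b) = C1 + C2*b^(13/8)


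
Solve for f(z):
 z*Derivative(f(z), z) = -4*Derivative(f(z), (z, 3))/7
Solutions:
 f(z) = C1 + Integral(C2*airyai(-14^(1/3)*z/2) + C3*airybi(-14^(1/3)*z/2), z)


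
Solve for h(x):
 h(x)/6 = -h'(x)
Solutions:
 h(x) = C1*exp(-x/6)


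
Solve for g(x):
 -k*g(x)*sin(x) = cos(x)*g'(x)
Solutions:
 g(x) = C1*exp(k*log(cos(x)))


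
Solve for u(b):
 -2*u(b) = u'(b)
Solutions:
 u(b) = C1*exp(-2*b)


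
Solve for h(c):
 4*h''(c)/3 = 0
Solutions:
 h(c) = C1 + C2*c


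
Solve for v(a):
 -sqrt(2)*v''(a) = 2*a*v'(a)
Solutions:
 v(a) = C1 + C2*erf(2^(3/4)*a/2)


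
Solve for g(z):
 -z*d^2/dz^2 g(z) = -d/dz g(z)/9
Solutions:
 g(z) = C1 + C2*z^(10/9)


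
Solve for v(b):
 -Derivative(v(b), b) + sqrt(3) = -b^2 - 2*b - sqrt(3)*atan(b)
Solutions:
 v(b) = C1 + b^3/3 + b^2 + sqrt(3)*b + sqrt(3)*(b*atan(b) - log(b^2 + 1)/2)


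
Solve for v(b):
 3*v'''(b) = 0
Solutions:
 v(b) = C1 + C2*b + C3*b^2


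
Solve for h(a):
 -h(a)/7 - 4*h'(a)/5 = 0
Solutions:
 h(a) = C1*exp(-5*a/28)


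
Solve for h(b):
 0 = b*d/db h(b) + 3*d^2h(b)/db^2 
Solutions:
 h(b) = C1 + C2*erf(sqrt(6)*b/6)


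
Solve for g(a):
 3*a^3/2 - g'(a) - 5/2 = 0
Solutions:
 g(a) = C1 + 3*a^4/8 - 5*a/2


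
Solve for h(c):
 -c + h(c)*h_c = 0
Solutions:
 h(c) = -sqrt(C1 + c^2)
 h(c) = sqrt(C1 + c^2)


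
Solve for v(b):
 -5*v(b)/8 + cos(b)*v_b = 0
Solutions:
 v(b) = C1*(sin(b) + 1)^(5/16)/(sin(b) - 1)^(5/16)


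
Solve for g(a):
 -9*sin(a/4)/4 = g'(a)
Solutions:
 g(a) = C1 + 9*cos(a/4)


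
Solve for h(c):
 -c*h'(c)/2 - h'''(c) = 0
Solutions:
 h(c) = C1 + Integral(C2*airyai(-2^(2/3)*c/2) + C3*airybi(-2^(2/3)*c/2), c)


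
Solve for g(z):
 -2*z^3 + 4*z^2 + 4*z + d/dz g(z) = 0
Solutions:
 g(z) = C1 + z^4/2 - 4*z^3/3 - 2*z^2


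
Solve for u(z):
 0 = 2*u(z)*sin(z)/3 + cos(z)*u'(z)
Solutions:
 u(z) = C1*cos(z)^(2/3)


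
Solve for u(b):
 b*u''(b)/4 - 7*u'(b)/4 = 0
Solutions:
 u(b) = C1 + C2*b^8


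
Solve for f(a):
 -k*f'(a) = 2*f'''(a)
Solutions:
 f(a) = C1 + C2*exp(-sqrt(2)*a*sqrt(-k)/2) + C3*exp(sqrt(2)*a*sqrt(-k)/2)


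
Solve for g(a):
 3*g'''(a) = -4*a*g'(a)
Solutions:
 g(a) = C1 + Integral(C2*airyai(-6^(2/3)*a/3) + C3*airybi(-6^(2/3)*a/3), a)


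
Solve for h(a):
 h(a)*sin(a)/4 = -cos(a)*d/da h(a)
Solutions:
 h(a) = C1*cos(a)^(1/4)


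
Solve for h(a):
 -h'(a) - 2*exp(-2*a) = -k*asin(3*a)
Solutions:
 h(a) = C1 + a*k*asin(3*a) + k*sqrt(1 - 9*a^2)/3 + exp(-2*a)


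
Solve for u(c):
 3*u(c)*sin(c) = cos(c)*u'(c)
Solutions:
 u(c) = C1/cos(c)^3


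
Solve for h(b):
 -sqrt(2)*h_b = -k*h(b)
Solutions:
 h(b) = C1*exp(sqrt(2)*b*k/2)


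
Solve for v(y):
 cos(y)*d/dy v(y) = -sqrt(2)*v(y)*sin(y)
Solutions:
 v(y) = C1*cos(y)^(sqrt(2))


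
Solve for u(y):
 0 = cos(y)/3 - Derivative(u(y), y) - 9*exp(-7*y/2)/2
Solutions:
 u(y) = C1 + sin(y)/3 + 9*exp(-7*y/2)/7


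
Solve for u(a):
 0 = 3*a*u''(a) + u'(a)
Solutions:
 u(a) = C1 + C2*a^(2/3)


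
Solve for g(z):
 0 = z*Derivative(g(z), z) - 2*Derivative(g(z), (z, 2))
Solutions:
 g(z) = C1 + C2*erfi(z/2)


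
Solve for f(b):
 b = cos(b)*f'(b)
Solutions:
 f(b) = C1 + Integral(b/cos(b), b)


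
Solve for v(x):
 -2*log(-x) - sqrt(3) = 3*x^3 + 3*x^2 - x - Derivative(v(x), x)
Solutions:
 v(x) = C1 + 3*x^4/4 + x^3 - x^2/2 + 2*x*log(-x) + x*(-2 + sqrt(3))


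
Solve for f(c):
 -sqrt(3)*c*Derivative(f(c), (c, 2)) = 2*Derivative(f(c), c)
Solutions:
 f(c) = C1 + C2*c^(1 - 2*sqrt(3)/3)


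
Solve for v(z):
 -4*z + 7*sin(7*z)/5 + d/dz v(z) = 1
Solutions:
 v(z) = C1 + 2*z^2 + z + cos(7*z)/5


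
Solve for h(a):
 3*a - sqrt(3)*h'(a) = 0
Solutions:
 h(a) = C1 + sqrt(3)*a^2/2


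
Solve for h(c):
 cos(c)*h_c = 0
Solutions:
 h(c) = C1


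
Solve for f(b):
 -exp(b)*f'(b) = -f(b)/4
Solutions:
 f(b) = C1*exp(-exp(-b)/4)


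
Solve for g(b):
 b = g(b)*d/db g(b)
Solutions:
 g(b) = -sqrt(C1 + b^2)
 g(b) = sqrt(C1 + b^2)


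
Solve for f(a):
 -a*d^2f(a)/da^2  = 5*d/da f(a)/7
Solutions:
 f(a) = C1 + C2*a^(2/7)


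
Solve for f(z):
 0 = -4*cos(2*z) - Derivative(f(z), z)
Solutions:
 f(z) = C1 - 2*sin(2*z)


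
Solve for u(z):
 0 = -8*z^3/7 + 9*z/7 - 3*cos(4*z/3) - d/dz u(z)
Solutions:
 u(z) = C1 - 2*z^4/7 + 9*z^2/14 - 9*sin(4*z/3)/4


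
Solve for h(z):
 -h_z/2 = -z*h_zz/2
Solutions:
 h(z) = C1 + C2*z^2


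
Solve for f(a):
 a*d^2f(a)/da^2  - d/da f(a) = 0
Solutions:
 f(a) = C1 + C2*a^2
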